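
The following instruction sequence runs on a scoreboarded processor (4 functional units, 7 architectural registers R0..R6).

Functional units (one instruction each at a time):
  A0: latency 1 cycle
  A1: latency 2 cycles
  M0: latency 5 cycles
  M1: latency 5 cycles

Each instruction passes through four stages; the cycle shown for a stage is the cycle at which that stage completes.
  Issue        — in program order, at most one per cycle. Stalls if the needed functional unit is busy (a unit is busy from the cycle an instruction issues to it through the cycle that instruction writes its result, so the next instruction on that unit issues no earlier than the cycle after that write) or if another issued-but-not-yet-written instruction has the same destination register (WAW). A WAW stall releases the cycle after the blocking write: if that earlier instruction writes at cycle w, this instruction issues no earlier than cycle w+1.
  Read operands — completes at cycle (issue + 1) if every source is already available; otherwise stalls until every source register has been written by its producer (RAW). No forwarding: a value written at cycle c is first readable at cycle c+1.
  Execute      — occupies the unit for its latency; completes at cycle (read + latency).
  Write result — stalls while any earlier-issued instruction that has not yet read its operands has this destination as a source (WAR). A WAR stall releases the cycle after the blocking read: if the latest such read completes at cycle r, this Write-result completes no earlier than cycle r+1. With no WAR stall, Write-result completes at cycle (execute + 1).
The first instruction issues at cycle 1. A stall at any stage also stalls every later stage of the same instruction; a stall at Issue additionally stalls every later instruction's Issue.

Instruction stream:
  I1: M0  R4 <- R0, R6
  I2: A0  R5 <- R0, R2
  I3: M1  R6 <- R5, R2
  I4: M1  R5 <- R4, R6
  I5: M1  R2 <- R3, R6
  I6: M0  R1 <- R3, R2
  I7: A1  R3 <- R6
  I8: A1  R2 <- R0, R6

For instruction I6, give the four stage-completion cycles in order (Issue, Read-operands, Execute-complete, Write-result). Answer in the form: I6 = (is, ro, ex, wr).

[I1] 1/2/7/8
[I2] 2/3/4/5
[I3] 3/6/11/12  (RAW R5: wait I2 write@5)
[I4] 13/14/19/20  (struct: M1 busy until I3 writes@12)
[I5] 21/22/27/28  (struct: M1 busy until I4 writes@20)
[I6] 22/29/34/35  (RAW R2: wait I5 write@28)
[I7] 23/24/26/30  (WAR R3: wait I6 read@29)
[I8] 31/32/34/35  (struct: A1 busy until I7 writes@30)

I6 = (22, 29, 34, 35)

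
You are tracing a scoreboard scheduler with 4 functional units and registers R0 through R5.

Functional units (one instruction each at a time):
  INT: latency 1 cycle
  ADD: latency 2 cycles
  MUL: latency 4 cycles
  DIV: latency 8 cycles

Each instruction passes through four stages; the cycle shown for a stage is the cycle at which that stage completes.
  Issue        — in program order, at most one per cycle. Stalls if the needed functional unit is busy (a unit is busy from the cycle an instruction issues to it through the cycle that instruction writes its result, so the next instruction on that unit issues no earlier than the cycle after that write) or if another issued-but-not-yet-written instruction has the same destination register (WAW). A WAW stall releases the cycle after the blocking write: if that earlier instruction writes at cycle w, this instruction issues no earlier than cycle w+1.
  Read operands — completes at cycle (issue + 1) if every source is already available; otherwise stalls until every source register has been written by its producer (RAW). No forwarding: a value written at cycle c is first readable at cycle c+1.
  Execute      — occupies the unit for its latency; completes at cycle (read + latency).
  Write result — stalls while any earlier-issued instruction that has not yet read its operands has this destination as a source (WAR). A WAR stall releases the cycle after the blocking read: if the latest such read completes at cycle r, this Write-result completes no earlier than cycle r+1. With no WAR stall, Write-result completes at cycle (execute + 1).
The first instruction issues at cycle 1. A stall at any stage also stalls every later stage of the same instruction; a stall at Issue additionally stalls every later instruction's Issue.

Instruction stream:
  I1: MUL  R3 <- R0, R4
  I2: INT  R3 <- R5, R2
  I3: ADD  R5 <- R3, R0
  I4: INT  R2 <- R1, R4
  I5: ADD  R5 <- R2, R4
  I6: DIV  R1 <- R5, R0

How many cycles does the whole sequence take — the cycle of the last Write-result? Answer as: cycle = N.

[1] issue I1 (MUL)
[2] I1 read-ops
[6] I1 finished on MUL
[7] I1→R3
[8] issue I2 (INT)
[9] I2 read-ops, issue I3 (ADD)
[10] I2 finished on INT
[11] I2→R3
[12] I3 read-ops, issue I4 (INT)
[13] I4 read-ops
[14] I3 finished on ADD, I4 finished on INT
[15] I3→R5, I4→R2
[16] issue I5 (ADD)
[17] I5 read-ops, issue I6 (DIV)
[19] I5 finished on ADD
[20] I5→R5
[21] I6 read-ops
[29] I6 finished on DIV
[30] I6→R1

cycle = 30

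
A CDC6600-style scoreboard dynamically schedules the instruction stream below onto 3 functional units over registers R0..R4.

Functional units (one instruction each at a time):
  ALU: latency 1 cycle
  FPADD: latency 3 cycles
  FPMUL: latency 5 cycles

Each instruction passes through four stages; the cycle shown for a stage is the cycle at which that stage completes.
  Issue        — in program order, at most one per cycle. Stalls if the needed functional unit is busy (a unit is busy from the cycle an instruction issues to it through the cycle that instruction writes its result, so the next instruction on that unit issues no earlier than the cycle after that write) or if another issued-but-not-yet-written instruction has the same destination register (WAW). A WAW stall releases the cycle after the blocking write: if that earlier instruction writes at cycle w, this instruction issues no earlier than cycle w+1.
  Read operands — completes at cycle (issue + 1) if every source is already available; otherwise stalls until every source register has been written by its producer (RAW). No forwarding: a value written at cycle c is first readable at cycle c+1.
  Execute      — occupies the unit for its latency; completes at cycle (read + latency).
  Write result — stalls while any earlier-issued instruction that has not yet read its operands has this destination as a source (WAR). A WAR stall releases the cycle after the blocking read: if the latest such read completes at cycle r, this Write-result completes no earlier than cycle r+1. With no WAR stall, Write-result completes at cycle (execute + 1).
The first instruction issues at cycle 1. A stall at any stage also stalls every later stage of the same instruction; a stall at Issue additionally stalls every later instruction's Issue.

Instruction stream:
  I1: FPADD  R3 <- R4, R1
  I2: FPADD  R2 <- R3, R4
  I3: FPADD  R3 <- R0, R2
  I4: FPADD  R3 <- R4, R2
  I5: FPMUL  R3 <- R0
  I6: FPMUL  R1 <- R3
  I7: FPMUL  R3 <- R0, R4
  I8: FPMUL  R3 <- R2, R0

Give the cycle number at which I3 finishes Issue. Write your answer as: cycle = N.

c1: I1 dispatched to FPADD
c2: I1 operands ready
c5: I1 complete
c6: R3←I1
c7: I2 dispatched to FPADD
c8: I2 operands ready
c11: I2 complete
c12: R2←I2
c13: I3 dispatched to FPADD
c14: I3 operands ready
c17: I3 complete
c18: R3←I3
c19: I4 dispatched to FPADD
c20: I4 operands ready
c23: I4 complete
c24: R3←I4
c25: I5 dispatched to FPMUL
c26: I5 operands ready
c31: I5 complete
c32: R3←I5
c33: I6 dispatched to FPMUL
c34: I6 operands ready
c39: I6 complete
c40: R1←I6
c41: I7 dispatched to FPMUL
c42: I7 operands ready
c47: I7 complete
c48: R3←I7
c49: I8 dispatched to FPMUL
c50: I8 operands ready
c55: I8 complete
c56: R3←I8

cycle = 13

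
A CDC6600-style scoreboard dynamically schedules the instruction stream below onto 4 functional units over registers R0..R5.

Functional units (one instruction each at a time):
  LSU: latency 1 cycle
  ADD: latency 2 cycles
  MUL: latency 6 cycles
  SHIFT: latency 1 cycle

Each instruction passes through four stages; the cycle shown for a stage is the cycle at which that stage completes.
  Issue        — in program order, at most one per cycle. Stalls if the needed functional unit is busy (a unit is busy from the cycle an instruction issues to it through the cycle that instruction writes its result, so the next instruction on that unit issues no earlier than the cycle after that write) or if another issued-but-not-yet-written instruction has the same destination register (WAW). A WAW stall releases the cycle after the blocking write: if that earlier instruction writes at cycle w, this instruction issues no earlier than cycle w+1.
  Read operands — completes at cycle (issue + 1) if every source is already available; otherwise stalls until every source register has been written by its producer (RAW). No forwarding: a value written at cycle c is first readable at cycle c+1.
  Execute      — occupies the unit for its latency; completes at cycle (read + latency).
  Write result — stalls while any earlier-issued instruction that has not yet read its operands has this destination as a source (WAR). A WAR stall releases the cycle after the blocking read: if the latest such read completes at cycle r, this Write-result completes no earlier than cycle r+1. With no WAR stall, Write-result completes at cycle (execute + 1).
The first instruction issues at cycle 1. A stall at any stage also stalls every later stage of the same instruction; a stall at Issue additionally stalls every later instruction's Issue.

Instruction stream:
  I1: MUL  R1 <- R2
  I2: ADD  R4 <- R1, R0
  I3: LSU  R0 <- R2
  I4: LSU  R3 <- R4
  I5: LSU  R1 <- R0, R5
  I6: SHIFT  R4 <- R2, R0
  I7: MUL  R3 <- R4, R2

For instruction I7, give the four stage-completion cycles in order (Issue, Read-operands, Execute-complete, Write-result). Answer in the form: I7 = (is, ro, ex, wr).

I7 = (19, 22, 28, 29)

[1] I1 issues→MUL
[2] I1 reads | I2 issues→ADD
[3] I3 issues→LSU
[4] I3 reads
[5] I3 exec-done
[8] I1 exec-done
[9] I1 writes R1
[10] I2 reads
[11] I3 writes R0
[12] I2 exec-done | I4 issues→LSU
[13] I2 writes R4
[14] I4 reads
[15] I4 exec-done
[16] I4 writes R3
[17] I5 issues→LSU
[18] I5 reads | I6 issues→SHIFT
[19] I5 exec-done | I6 reads | I7 issues→MUL
[20] I5 writes R1 | I6 exec-done
[21] I6 writes R4
[22] I7 reads
[28] I7 exec-done
[29] I7 writes R3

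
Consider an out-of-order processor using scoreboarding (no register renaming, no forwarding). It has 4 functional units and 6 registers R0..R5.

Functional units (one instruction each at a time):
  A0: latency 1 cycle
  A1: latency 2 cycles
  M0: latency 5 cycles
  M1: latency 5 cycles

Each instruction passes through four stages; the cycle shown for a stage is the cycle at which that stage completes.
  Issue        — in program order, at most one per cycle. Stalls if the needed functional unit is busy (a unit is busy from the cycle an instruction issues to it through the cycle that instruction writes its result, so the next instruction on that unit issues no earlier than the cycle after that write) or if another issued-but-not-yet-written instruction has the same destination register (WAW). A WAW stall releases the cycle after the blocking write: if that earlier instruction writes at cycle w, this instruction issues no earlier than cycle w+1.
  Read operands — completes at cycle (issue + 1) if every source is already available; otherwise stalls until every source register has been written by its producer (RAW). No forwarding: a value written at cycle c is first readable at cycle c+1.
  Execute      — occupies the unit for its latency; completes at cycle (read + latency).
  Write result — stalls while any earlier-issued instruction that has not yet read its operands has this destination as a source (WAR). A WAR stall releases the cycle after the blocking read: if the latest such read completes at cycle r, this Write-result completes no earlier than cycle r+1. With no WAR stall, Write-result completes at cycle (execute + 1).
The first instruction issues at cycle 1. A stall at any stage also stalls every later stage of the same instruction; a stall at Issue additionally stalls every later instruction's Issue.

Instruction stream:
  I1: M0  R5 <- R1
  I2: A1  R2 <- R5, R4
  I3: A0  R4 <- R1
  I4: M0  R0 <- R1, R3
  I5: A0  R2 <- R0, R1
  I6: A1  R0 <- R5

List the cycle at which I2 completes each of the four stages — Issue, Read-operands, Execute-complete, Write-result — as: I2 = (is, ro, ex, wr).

I2 = (2, 9, 11, 12)

t=1  I1 issues→M0
t=2  I1 reads; I2 issues→A1
t=3  I3 issues→A0
t=4  I3 reads
t=5  I3 exec-done
t=7  I1 exec-done
t=8  I1 writes R5
t=9  I2 reads; I4 issues→M0
t=10  I3 writes R4; I4 reads
t=11  I2 exec-done
t=12  I2 writes R2
t=13  I5 issues→A0
t=15  I4 exec-done
t=16  I4 writes R0
t=17  I5 reads; I6 issues→A1
t=18  I5 exec-done; I6 reads
t=19  I5 writes R2
t=20  I6 exec-done
t=21  I6 writes R0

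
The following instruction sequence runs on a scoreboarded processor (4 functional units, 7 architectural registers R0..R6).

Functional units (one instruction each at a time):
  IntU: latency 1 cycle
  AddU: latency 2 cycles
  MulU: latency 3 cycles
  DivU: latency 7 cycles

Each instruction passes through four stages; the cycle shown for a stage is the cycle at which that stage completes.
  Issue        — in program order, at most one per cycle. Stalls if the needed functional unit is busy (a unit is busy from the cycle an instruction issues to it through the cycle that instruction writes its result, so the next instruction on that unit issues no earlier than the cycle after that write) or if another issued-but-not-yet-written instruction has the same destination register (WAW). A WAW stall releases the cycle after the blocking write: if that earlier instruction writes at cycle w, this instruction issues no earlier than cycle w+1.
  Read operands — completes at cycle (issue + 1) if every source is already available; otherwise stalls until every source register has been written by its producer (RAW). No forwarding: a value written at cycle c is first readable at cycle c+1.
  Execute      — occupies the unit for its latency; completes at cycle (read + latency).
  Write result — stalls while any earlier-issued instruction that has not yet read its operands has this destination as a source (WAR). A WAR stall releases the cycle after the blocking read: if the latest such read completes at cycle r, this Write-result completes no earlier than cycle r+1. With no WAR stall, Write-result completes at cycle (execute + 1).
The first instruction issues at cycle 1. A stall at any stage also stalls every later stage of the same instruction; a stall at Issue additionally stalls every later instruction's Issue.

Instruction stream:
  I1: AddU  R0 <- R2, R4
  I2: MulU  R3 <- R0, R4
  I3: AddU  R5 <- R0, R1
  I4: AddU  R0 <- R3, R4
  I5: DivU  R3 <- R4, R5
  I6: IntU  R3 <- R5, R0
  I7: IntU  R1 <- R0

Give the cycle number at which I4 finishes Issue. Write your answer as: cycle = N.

c1: I1 dispatched to AddU
c2: I1 operands ready · I2 dispatched to MulU
c4: I1 complete
c5: R0←I1
c6: I2 operands ready · I3 dispatched to AddU
c7: I3 operands ready
c9: I2 complete · I3 complete
c10: R3←I2 · R5←I3
c11: I4 dispatched to AddU
c12: I4 operands ready · I5 dispatched to DivU
c13: I5 operands ready
c14: I4 complete
c15: R0←I4
c20: I5 complete
c21: R3←I5
c22: I6 dispatched to IntU
c23: I6 operands ready
c24: I6 complete
c25: R3←I6
c26: I7 dispatched to IntU
c27: I7 operands ready
c28: I7 complete
c29: R1←I7

cycle = 11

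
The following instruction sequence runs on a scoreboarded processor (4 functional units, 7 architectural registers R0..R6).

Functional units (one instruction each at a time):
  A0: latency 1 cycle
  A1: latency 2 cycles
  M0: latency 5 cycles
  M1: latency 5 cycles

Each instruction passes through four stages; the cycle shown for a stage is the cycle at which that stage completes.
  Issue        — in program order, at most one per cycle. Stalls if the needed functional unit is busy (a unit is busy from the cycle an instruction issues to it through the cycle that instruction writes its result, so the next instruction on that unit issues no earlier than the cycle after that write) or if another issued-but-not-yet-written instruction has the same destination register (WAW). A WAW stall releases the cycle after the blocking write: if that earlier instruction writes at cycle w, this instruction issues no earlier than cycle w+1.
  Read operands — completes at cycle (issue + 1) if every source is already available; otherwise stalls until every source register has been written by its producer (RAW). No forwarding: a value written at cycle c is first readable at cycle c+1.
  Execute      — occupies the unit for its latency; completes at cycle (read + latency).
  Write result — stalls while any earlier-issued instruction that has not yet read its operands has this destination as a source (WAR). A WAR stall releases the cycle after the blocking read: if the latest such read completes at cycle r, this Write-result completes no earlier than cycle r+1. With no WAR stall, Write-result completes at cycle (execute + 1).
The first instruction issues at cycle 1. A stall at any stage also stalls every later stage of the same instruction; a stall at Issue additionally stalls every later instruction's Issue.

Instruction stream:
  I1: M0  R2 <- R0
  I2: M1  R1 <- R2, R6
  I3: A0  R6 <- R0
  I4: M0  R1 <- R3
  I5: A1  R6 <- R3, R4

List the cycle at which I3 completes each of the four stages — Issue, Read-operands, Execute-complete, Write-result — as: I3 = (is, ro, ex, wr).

I3 = (3, 4, 5, 10)

[1] I1 issues→M0
[2] I1 reads · I2 issues→M1
[3] I3 issues→A0
[4] I3 reads
[5] I3 exec-done
[7] I1 exec-done
[8] I1 writes R2
[9] I2 reads
[10] I3 writes R6
[14] I2 exec-done
[15] I2 writes R1
[16] I4 issues→M0
[17] I4 reads · I5 issues→A1
[18] I5 reads
[20] I5 exec-done
[21] I5 writes R6
[22] I4 exec-done
[23] I4 writes R1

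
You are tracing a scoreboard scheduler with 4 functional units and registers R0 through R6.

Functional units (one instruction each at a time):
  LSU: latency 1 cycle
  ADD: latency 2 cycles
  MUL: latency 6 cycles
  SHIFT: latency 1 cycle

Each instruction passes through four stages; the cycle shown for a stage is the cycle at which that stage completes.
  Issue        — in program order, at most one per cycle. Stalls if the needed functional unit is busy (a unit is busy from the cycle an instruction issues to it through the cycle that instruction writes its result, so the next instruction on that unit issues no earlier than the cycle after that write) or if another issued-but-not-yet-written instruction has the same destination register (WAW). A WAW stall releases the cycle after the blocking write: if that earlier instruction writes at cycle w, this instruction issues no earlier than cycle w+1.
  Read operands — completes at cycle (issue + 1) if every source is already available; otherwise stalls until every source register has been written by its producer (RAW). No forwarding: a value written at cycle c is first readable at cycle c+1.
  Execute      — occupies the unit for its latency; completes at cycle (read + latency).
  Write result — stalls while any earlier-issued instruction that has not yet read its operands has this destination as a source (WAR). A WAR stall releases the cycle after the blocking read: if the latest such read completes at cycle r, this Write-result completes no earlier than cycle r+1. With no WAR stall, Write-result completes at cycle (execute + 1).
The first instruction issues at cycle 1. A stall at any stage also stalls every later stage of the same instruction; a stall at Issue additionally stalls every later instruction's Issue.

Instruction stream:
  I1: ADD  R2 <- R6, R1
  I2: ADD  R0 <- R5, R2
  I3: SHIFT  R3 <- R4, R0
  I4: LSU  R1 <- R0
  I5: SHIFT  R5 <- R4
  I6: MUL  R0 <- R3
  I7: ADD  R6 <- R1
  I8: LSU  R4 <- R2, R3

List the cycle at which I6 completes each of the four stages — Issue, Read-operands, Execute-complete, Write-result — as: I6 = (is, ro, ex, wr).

I1  is:1  ro:2  ex:4  wr:5
I2  is:6  ro:7  ex:9  wr:10  — struct: ADD busy until I1 writes@5
I3  is:7  ro:11  ex:12  wr:13  — RAW R0: wait I2 write@10
I4  is:8  ro:11  ex:12  wr:13  — RAW R0: wait I2 write@10
I5  is:14  ro:15  ex:16  wr:17  — struct: SHIFT busy until I3 writes@13
I6  is:15  ro:16  ex:22  wr:23
I7  is:16  ro:17  ex:19  wr:20
I8  is:17  ro:18  ex:19  wr:20

I6 = (15, 16, 22, 23)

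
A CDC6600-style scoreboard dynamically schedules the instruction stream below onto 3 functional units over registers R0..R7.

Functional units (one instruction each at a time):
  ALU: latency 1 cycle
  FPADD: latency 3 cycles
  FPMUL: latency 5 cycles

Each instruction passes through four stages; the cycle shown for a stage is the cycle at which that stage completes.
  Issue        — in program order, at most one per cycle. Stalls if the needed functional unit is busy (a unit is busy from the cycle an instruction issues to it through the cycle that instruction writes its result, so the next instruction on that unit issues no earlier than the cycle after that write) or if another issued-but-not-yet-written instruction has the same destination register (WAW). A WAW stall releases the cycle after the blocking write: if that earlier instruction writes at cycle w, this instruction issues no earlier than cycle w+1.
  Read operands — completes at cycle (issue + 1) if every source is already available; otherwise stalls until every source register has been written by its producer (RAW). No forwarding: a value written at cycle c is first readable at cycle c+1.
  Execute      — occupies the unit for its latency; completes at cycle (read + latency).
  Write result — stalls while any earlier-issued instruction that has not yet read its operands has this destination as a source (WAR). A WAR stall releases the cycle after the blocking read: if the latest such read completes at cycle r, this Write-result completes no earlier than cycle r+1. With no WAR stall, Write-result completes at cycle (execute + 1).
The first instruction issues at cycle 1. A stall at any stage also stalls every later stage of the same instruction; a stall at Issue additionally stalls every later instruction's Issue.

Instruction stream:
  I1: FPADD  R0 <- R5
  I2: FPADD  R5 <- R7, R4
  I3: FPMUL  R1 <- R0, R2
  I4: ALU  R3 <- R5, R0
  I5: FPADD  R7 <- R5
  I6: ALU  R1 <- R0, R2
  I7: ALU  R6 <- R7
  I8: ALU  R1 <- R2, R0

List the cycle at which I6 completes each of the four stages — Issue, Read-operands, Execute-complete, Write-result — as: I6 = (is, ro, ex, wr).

I1 -> (1, 2, 5, 6)
I2 -> (7, 8, 11, 12)  // struct: FPADD busy until I1 writes@6
I3 -> (8, 9, 14, 15)
I4 -> (9, 13, 14, 15)  // RAW R5: wait I2 write@12
I5 -> (13, 14, 17, 18)  // struct: FPADD busy until I2 writes@12
I6 -> (16, 17, 18, 19)  // struct: ALU busy until I4 writes@15
I7 -> (20, 21, 22, 23)  // struct: ALU busy until I6 writes@19
I8 -> (24, 25, 26, 27)  // struct: ALU busy until I7 writes@23

I6 = (16, 17, 18, 19)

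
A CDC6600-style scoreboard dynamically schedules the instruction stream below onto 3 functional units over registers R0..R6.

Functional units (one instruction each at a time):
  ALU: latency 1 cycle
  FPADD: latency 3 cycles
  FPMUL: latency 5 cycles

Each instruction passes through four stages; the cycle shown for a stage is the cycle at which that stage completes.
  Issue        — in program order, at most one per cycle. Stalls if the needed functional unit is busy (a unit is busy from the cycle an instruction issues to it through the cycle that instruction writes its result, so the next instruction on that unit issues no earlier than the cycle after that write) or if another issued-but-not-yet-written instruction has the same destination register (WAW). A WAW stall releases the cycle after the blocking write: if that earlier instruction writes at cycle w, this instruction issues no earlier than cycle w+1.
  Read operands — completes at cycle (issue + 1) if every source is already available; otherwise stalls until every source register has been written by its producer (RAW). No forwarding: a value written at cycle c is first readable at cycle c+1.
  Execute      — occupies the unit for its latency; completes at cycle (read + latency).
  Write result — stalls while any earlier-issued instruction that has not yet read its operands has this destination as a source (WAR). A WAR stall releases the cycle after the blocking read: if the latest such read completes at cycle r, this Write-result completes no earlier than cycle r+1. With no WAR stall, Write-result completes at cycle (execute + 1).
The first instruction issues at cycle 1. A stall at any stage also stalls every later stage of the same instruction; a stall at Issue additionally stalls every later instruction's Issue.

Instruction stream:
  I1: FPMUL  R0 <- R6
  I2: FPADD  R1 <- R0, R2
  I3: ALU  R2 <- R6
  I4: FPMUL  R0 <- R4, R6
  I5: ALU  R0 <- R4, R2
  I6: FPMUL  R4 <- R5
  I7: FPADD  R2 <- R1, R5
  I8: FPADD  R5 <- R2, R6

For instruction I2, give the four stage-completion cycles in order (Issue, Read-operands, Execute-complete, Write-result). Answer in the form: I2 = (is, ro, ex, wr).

I2 = (2, 9, 12, 13)

c1: I1→FPMUL
c2: I1 RO; I2→FPADD
c3: I3→ALU
c4: I3 RO
c5: I3 EX
c7: I1 EX
c8: I1 WR R0
c9: I2 RO; I4→FPMUL
c10: I3 WR R2; I4 RO
c12: I2 EX
c13: I2 WR R1
c15: I4 EX
c16: I4 WR R0
c17: I5→ALU
c18: I5 RO; I6→FPMUL
c19: I5 EX; I6 RO; I7→FPADD
c20: I5 WR R0; I7 RO
c23: I7 EX
c24: I6 EX; I7 WR R2
c25: I6 WR R4; I8→FPADD
c26: I8 RO
c29: I8 EX
c30: I8 WR R5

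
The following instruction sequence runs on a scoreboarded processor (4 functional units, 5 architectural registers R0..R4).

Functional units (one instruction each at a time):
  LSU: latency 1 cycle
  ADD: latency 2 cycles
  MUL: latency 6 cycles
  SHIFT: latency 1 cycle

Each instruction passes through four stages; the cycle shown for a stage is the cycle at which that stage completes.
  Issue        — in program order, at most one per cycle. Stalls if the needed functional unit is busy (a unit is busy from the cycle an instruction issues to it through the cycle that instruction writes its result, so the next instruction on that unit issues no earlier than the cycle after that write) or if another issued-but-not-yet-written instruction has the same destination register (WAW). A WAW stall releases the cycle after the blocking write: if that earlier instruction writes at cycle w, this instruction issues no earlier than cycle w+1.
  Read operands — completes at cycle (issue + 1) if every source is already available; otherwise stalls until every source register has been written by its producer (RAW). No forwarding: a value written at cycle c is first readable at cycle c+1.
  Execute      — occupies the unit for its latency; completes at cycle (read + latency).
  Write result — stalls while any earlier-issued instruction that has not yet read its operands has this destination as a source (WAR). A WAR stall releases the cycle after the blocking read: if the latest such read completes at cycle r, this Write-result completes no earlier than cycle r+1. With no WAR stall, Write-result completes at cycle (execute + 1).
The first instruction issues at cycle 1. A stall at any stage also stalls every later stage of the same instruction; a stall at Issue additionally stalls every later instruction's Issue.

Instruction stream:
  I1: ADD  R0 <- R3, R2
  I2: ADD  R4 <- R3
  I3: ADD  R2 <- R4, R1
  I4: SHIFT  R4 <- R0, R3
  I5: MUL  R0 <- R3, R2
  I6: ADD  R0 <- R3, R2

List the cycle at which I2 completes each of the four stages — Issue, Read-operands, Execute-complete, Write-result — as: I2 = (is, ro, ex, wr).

1) issue 1, read 2, done 4, write 5
2) issue 6, read 7, done 9, write 10  <struct: ADD busy until I1 writes@5>
3) issue 11, read 12, done 14, write 15  <struct: ADD busy until I2 writes@10>
4) issue 12, read 13, done 14, write 15
5) issue 13, read 16, done 22, write 23  <RAW R2: wait I3 write@15>
6) issue 24, read 25, done 27, write 28  <WAW R0: wait I5 write@23>

I2 = (6, 7, 9, 10)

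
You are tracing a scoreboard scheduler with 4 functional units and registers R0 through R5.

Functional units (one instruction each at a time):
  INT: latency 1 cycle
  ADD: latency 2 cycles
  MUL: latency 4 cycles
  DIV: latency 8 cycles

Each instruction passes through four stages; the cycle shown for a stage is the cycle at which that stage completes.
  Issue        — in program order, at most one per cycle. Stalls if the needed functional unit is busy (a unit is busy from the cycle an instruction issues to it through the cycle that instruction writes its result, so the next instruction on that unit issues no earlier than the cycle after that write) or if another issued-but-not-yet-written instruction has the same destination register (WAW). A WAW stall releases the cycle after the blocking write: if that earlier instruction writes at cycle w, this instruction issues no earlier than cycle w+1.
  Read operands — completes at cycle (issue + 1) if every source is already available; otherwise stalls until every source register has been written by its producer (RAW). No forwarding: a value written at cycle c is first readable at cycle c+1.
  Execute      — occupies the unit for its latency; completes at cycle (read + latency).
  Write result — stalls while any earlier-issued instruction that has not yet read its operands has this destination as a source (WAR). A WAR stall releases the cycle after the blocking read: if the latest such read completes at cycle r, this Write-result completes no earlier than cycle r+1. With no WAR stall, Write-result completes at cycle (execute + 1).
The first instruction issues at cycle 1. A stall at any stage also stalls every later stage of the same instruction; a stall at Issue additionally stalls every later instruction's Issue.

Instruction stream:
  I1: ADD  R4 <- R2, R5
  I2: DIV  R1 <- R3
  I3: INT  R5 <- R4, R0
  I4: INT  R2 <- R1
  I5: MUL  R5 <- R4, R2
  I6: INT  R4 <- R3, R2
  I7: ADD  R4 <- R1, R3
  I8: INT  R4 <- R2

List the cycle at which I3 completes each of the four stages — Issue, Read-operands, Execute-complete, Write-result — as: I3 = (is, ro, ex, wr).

I1  is:1  ro:2  ex:4  wr:5
I2  is:2  ro:3  ex:11  wr:12
I3  is:3  ro:6  ex:7  wr:8  — RAW R4: wait I1 write@5
I4  is:9  ro:13  ex:14  wr:15  — struct: INT busy until I3 writes@8, RAW R1: wait I2 write@12
I5  is:10  ro:16  ex:20  wr:21  — RAW R2: wait I4 write@15
I6  is:16  ro:17  ex:18  wr:19  — struct: INT busy until I4 writes@15
I7  is:20  ro:21  ex:23  wr:24  — WAW R4: wait I6 write@19
I8  is:25  ro:26  ex:27  wr:28  — WAW R4: wait I7 write@24

I3 = (3, 6, 7, 8)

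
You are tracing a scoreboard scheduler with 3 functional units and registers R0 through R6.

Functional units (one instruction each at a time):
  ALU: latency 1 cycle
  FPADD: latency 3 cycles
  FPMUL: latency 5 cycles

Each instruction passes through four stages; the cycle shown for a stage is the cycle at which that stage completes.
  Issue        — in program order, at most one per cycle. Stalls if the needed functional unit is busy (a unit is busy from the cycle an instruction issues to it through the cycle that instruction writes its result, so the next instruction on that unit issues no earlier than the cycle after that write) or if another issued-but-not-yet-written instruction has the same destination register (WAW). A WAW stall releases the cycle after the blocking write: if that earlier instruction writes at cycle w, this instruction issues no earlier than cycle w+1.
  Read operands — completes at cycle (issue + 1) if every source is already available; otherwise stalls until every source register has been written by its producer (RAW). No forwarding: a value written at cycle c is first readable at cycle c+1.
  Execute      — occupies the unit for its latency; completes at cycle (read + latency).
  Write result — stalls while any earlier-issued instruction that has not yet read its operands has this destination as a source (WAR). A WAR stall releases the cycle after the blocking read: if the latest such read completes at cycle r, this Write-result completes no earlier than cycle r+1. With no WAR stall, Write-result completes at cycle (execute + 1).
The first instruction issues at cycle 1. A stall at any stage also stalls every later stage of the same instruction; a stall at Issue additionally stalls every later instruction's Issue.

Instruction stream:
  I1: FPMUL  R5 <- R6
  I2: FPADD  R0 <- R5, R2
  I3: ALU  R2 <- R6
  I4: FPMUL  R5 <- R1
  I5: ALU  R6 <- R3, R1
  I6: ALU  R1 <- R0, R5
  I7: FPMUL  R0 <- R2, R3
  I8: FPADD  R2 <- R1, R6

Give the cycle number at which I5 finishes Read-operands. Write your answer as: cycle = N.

I1: IS=1 RO=2 EX=7 WR=8
I2: IS=2 RO=9 EX=12 WR=13  [RAW R5: wait I1 write@8]
I3: IS=3 RO=4 EX=5 WR=10  [WAR R2: wait I2 read@9]
I4: IS=9 RO=10 EX=15 WR=16  [struct: FPMUL busy until I1 writes@8]
I5: IS=11 RO=12 EX=13 WR=14  [struct: ALU busy until I3 writes@10]
I6: IS=15 RO=17 EX=18 WR=19  [struct: ALU busy until I5 writes@14; RAW R5: wait I4 write@16]
I7: IS=17 RO=18 EX=23 WR=24  [struct: FPMUL busy until I4 writes@16]
I8: IS=18 RO=20 EX=23 WR=24  [RAW R1: wait I6 write@19]

cycle = 12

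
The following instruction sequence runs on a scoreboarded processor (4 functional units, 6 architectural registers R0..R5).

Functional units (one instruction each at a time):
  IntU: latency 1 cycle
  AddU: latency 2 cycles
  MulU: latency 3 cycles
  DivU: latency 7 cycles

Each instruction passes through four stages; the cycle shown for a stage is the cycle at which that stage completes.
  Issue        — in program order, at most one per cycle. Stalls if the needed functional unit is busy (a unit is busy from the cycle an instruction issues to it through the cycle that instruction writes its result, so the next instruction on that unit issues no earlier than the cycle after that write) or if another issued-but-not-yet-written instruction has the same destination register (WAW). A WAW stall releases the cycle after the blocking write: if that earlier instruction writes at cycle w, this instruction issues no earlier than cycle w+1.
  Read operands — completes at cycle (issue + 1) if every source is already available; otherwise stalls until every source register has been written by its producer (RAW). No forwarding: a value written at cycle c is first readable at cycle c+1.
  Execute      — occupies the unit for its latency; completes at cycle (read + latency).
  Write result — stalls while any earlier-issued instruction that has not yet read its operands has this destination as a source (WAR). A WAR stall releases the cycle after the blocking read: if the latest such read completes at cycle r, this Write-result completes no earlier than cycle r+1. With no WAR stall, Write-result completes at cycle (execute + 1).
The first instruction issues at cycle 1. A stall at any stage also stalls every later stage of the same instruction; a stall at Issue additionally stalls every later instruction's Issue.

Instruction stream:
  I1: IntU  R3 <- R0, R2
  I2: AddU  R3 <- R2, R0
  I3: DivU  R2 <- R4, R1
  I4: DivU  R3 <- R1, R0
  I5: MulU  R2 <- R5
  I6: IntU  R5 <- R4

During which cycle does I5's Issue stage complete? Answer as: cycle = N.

1) issue 1, read 2, done 3, write 4
2) issue 5, read 6, done 8, write 9  <WAW R3: wait I1 write@4>
3) issue 6, read 7, done 14, write 15
4) issue 16, read 17, done 24, write 25  <struct: DivU busy until I3 writes@15>
5) issue 17, read 18, done 21, write 22
6) issue 18, read 19, done 20, write 21

cycle = 17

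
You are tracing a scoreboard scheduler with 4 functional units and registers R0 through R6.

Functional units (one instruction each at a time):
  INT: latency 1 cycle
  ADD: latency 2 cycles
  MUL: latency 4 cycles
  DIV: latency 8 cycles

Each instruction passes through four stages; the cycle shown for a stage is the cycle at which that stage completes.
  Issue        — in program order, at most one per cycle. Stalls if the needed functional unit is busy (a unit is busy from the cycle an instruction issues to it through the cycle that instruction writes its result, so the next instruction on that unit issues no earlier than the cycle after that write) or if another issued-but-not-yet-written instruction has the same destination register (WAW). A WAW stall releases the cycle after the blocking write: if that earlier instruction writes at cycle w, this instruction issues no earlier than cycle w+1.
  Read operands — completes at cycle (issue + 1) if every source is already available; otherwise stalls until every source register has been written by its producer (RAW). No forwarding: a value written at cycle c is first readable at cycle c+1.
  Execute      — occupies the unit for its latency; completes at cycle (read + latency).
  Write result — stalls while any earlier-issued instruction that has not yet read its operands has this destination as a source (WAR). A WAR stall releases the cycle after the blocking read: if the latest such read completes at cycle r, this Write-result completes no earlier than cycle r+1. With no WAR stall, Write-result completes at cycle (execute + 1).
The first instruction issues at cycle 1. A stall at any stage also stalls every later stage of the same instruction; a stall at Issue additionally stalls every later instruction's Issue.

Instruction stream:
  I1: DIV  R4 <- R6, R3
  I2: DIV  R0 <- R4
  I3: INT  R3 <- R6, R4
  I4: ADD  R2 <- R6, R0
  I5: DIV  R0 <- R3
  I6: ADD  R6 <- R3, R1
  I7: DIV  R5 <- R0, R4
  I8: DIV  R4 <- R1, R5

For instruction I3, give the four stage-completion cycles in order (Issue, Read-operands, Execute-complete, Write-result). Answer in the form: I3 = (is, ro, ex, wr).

t=1  I1→DIV
t=2  I1 RO
t=10  I1 EX
t=11  I1 WR R4
t=12  I2→DIV
t=13  I2 RO | I3→INT
t=14  I3 RO | I4→ADD
t=15  I3 EX
t=16  I3 WR R3
t=21  I2 EX
t=22  I2 WR R0
t=23  I4 RO | I5→DIV
t=24  I5 RO
t=25  I4 EX
t=26  I4 WR R2
t=27  I6→ADD
t=28  I6 RO
t=30  I6 EX
t=31  I6 WR R6
t=32  I5 EX
t=33  I5 WR R0
t=34  I7→DIV
t=35  I7 RO
t=43  I7 EX
t=44  I7 WR R5
t=45  I8→DIV
t=46  I8 RO
t=54  I8 EX
t=55  I8 WR R4

I3 = (13, 14, 15, 16)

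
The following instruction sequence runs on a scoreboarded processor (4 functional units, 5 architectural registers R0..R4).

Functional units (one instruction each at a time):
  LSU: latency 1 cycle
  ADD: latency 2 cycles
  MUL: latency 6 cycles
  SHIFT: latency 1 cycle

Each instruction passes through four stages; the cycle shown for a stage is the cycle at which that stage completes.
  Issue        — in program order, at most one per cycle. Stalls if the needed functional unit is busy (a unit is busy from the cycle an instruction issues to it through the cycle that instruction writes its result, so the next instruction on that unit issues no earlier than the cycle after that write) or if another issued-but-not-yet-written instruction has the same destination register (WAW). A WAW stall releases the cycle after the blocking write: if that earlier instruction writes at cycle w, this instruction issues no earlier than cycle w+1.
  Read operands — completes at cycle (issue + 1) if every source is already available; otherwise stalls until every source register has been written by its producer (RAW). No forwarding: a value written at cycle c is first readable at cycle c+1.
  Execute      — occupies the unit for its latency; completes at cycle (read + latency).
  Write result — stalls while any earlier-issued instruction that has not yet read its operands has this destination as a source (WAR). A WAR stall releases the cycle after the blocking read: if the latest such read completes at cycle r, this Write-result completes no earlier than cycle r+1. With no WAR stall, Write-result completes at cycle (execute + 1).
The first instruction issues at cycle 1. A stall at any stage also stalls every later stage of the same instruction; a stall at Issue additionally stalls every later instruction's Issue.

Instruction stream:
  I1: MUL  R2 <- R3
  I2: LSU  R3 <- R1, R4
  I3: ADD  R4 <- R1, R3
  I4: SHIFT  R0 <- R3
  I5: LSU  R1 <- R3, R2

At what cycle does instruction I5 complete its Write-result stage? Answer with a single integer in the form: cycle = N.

cycle = 12

c1: I1 dispatched to MUL
c2: I1 operands ready · I2 dispatched to LSU
c3: I2 operands ready · I3 dispatched to ADD
c4: I2 complete · I4 dispatched to SHIFT
c5: R3←I2
c6: I3 operands ready · I4 operands ready · I5 dispatched to LSU
c7: I4 complete
c8: I1 complete · I3 complete · R0←I4
c9: R2←I1 · R4←I3
c10: I5 operands ready
c11: I5 complete
c12: R1←I5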